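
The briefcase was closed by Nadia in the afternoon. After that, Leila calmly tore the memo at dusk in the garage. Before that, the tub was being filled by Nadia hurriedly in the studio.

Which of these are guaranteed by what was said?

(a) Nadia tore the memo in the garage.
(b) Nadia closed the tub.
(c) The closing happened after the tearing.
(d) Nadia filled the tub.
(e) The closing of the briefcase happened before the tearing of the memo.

(a) Not entailed — the passage has Leila tearing the memo, not Nadia.
(b) Not entailed — Nadia closed the briefcase, not the tub; the tub belongs to the filling event.
(c) Not entailed — the narrative places the closing before the tearing, not after.
(d) Not entailed — 'was filling' is progressive on an accomplishment; it does not entail the completed 'filled'.
(e) Entailed — the narrative places the closing before the tearing.

(e)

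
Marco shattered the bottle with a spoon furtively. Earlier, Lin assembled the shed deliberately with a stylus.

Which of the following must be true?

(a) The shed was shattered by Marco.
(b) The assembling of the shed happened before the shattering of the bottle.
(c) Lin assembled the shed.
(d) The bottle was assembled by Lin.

(b), (c)

(a) Not entailed — Marco shattered the bottle, not the shed; the shed belongs to the assembling event.
(b) Entailed — the narrative places the assembling before the shattering.
(c) Entailed — dropping 'with a stylus', 'deliberately' leaves a sub-description the original still satisfies.
(d) Not entailed — Lin assembled the shed, not the bottle; the bottle belongs to the shattering event.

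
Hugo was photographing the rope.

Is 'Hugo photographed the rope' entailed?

no

'was photographing' is progressive; for an accomplishment like 'photograph the rope', it doesn't entail completion.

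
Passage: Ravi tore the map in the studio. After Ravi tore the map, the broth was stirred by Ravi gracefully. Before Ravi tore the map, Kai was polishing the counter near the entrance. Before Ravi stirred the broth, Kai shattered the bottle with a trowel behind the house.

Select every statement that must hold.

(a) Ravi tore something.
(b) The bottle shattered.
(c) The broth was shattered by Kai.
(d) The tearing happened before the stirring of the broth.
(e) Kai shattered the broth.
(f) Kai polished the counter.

(a), (b), (d), (f)

(a) Entailed — every conjunct here is already in the original tearing event.
(b) Entailed — 'Kai shattered the bottle' is causative; it entails the inchoative 'the bottle shattered'.
(c) Not entailed — Kai shattered the bottle, not the broth; the broth belongs to the stirring event.
(d) Entailed — the narrative places the tearing before the stirring.
(e) Not entailed — Kai shattered the bottle, not the broth; the broth belongs to the stirring event.
(f) Entailed — 'polish' is an activity; 'was polishing' entails that some polishing happened, so 'polished' holds.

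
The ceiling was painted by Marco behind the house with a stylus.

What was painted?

'the ceiling' marks the patient of the painting event.

the ceiling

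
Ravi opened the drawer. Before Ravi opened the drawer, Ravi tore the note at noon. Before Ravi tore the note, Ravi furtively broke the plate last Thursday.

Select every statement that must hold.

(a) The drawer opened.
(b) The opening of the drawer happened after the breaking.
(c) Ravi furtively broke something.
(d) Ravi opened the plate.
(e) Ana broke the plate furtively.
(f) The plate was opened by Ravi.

(a), (b), (c)

(a) Entailed — 'Ravi opened the drawer' is causative; it entails the inchoative 'the drawer opened'.
(b) Entailed — the narrative places the breaking before the opening.
(c) Entailed — the original entails any weakening of itself; this just drops 'last Thursday' and generalizes the patient.
(d) Not entailed — Ravi opened the drawer, not the plate; the plate belongs to the breaking event.
(e) Not entailed — the passage has Ravi breaking the plate, not Ana.
(f) Not entailed — Ravi opened the drawer, not the plate; the plate belongs to the breaking event.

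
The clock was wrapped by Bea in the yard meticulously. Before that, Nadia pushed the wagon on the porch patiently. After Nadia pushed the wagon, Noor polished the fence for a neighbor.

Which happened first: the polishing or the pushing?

The connectives place the pushing before the polishing.

the pushing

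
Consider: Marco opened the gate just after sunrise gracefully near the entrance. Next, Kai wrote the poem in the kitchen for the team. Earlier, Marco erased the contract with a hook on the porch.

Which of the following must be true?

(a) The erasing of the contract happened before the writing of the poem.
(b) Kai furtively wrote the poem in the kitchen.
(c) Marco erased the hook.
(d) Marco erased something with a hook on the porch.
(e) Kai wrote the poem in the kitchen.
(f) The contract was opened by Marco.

(a), (d), (e)

(a) Entailed — the narrative places the erasing before the writing.
(b) Not entailed — 'furtively' adds information not in the original event.
(c) Not entailed — the hook is the instrument, not what was erased.
(d) Entailed — every conjunct here is already in the original erasing event.
(e) Entailed — dropping 'for the team' leaves a sub-description the original still satisfies.
(f) Not entailed — Marco opened the gate, not the contract; the contract belongs to the erasing event.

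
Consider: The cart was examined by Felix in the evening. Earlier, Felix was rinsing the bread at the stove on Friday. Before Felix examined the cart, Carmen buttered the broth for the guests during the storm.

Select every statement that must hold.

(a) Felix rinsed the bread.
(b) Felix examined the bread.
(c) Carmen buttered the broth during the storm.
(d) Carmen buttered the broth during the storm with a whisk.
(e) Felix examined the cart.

(a) Entailed — 'rinse' is an activity; 'was rinsing' entails that some rinsing happened, so 'rinsed' holds.
(b) Not entailed — Felix examined the cart, not the bread; the bread belongs to the rinsing event.
(c) Entailed — every conjunct here is already in the original buttering event.
(d) Not entailed — 'with a whisk' adds information not in the original event.
(e) Entailed — this follows by dropping conjuncts from the examining event's description.

(a), (c), (e)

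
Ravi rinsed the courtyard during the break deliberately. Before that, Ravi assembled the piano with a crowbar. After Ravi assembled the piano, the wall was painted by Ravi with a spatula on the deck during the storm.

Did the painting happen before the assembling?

no

The narrative orders the assembling before the painting.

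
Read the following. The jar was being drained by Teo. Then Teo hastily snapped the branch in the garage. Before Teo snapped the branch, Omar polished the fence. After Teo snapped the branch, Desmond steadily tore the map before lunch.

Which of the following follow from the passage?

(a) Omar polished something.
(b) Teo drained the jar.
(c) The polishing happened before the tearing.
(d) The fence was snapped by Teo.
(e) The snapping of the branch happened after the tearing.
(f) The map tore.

(a), (c), (f)

(a) Entailed — every conjunct here is already in the original polishing event.
(b) Not entailed — 'was draining' is progressive on an accomplishment; it does not entail the completed 'drained'.
(c) Entailed — the narrative places the polishing before the tearing.
(d) Not entailed — Teo snapped the branch, not the fence; the fence belongs to the polishing event.
(e) Not entailed — the narrative places the snapping before the tearing, not after.
(f) Entailed — 'Desmond tore the map' is causative; it entails the inchoative 'the map tore'.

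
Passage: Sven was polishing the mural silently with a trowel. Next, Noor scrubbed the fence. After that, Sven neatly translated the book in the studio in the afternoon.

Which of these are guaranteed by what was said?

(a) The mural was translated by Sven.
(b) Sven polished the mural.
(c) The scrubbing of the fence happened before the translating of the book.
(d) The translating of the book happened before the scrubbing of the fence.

(b), (c)

(a) Not entailed — Sven translated the book, not the mural; the mural belongs to the polishing event.
(b) Entailed — 'polish' is an activity; 'was polishing' entails that some polishing happened, so 'polished' holds.
(c) Entailed — the narrative places the scrubbing before the translating.
(d) Not entailed — the narrative places the scrubbing before the translating, not after.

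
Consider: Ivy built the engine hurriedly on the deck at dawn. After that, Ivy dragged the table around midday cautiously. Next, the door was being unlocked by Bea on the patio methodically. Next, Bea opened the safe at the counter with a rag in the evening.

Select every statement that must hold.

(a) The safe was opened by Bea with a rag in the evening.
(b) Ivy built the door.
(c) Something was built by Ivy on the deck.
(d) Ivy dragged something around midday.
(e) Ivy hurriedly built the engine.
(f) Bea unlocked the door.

(a), (c), (d), (e)

(a) Entailed — the original entails any weakening of itself; this just drops 'at the counter'.
(b) Not entailed — Ivy built the engine, not the door; the door belongs to the unlocking event.
(c) Entailed — the original entails any weakening of itself; this just drops 'hurriedly', 'at dawn' and generalizes the patient.
(d) Entailed — this follows by dropping conjuncts from the dragging event's description.
(e) Entailed — every conjunct here is already in the original building event.
(f) Not entailed — 'was unlocking' is progressive on an accomplishment; it does not entail the completed 'unlocked'.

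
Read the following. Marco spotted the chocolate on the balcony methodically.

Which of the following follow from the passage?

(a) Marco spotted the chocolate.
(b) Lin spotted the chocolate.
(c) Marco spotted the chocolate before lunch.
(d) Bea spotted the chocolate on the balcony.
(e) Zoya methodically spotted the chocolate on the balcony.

(a)

(a) Entailed — this follows by dropping conjuncts from the spotting event's description.
(b) Not entailed — the passage has Marco spotting the chocolate, not Lin.
(c) Not entailed — 'before lunch' adds information not in the original event.
(d) Not entailed — the passage has Marco spotting the chocolate, not Bea.
(e) Not entailed — the passage has Marco spotting the chocolate, not Zoya.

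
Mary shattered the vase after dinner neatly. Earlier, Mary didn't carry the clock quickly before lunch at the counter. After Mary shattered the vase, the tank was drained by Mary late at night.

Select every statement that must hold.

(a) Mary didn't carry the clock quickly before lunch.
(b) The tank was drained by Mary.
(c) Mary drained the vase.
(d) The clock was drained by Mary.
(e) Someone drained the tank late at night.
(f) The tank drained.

(b), (e), (f)

(a) Not entailed — dropping 'at the counter' under negation is not valid — the original leaves open that Mary carried the clock some other way.
(b) Entailed — dropping 'late at night' leaves a sub-description the original still satisfies.
(c) Not entailed — Mary drained the tank, not the vase; the vase belongs to the shattering event.
(d) Not entailed — Mary drained the tank, not the clock; the clock belongs to the carrying event.
(e) Entailed — every conjunct here is already in the original draining event.
(f) Entailed — 'Mary drained the tank' is causative; it entails the inchoative 'the tank drained'.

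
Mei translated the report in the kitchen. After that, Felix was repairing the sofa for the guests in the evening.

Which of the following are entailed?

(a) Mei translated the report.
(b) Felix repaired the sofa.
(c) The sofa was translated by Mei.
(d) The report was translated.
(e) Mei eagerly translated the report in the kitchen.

(a) Entailed — the original entails any weakening of itself; this just drops 'in the kitchen'.
(b) Not entailed — 'was repairing' is progressive on an accomplishment; it does not entail the completed 'repaired'.
(c) Not entailed — Mei translated the report, not the sofa; the sofa belongs to the repairing event.
(d) Entailed — this follows by dropping conjuncts from the translating event's description.
(e) Not entailed — 'eagerly' adds information not in the original event.

(a), (d)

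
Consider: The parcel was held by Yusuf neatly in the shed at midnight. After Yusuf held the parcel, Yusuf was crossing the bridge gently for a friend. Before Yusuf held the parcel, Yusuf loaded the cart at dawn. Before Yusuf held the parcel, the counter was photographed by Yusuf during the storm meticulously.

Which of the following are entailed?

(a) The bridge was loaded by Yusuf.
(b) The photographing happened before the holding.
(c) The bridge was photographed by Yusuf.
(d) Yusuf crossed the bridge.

(a) Not entailed — Yusuf loaded the cart, not the bridge; the bridge belongs to the crossing event.
(b) Entailed — the narrative places the photographing before the holding.
(c) Not entailed — Yusuf photographed the counter, not the bridge; the bridge belongs to the crossing event.
(d) Not entailed — 'was crossing' is progressive on an accomplishment; it does not entail the completed 'crossed'.

(b)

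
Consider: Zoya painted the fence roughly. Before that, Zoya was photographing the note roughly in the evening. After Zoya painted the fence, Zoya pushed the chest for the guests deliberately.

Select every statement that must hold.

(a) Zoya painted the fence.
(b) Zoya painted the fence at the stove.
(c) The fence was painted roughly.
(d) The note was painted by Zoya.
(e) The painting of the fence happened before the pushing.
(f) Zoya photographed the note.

(a), (c), (e)

(a) Entailed — this follows by dropping conjuncts from the painting event's description.
(b) Not entailed — 'at the stove' adds information not in the original event.
(c) Entailed — generalizing the agent leaves a sub-description the original still satisfies.
(d) Not entailed — Zoya painted the fence, not the note; the note belongs to the photographing event.
(e) Entailed — the narrative places the painting before the pushing.
(f) Not entailed — 'was photographing' is progressive on an accomplishment; it does not entail the completed 'photographed'.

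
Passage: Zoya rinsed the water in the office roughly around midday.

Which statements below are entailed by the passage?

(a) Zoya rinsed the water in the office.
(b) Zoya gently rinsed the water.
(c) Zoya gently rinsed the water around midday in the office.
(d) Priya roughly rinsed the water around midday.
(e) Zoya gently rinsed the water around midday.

(a)

(a) Entailed — the original entails any weakening of itself; this just drops 'roughly', 'around midday'.
(b) Not entailed — 'gently' adds a manner not in (and inconsistent with) the original.
(c) Not entailed — 'gently' adds a manner not in (and inconsistent with) the original.
(d) Not entailed — the passage has Zoya rinsing the water, not Priya.
(e) Not entailed — 'gently' adds a manner not in (and inconsistent with) the original.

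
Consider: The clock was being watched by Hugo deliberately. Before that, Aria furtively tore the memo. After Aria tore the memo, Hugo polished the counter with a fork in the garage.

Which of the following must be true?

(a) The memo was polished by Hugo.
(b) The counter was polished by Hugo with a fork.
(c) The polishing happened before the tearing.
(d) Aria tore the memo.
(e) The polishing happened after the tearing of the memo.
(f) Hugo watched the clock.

(b), (d), (e), (f)

(a) Not entailed — Hugo polished the counter, not the memo; the memo belongs to the tearing event.
(b) Entailed — dropping 'in the garage' leaves a sub-description the original still satisfies.
(c) Not entailed — the narrative places the tearing before the polishing, not after.
(d) Entailed — every conjunct here is already in the original tearing event.
(e) Entailed — the narrative places the tearing before the polishing.
(f) Entailed — 'watch' is an activity; 'was watching' entails that some watching happened, so 'watched' holds.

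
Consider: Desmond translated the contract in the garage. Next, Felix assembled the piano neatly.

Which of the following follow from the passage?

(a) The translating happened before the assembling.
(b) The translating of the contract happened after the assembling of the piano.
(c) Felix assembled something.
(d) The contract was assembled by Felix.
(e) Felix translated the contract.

(a), (c)

(a) Entailed — the narrative places the translating before the assembling.
(b) Not entailed — the narrative places the translating before the assembling, not after.
(c) Entailed — the original entails any weakening of itself; this just drops 'neatly' and generalizes the patient.
(d) Not entailed — Felix assembled the piano, not the contract; the contract belongs to the translating event.
(e) Not entailed — the passage has Desmond translating the contract, not Felix.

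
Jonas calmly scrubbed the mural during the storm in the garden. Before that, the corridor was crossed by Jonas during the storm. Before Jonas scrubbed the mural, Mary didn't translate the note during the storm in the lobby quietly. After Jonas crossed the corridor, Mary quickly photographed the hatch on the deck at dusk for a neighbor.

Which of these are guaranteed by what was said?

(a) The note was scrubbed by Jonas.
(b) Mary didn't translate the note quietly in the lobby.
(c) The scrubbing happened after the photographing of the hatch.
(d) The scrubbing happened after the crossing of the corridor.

(a) Not entailed — Jonas scrubbed the mural, not the note; the note belongs to the translating event.
(b) Not entailed — dropping 'during the storm' under negation is not valid — the original leaves open that Mary translated the note some other way.
(c) Not entailed — the narrative doesn't order the photographing relative to the scrubbing.
(d) Entailed — the narrative places the crossing before the scrubbing.

(d)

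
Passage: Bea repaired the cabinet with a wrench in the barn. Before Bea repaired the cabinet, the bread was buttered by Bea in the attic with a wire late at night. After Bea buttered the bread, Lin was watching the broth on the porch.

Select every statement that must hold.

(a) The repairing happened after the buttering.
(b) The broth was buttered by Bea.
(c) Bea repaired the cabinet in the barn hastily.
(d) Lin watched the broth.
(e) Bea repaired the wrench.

(a) Entailed — the narrative places the buttering before the repairing.
(b) Not entailed — Bea buttered the bread, not the broth; the broth belongs to the watching event.
(c) Not entailed — 'hastily' adds information not in the original event.
(d) Entailed — 'watch' is an activity; 'was watching' entails that some watching happened, so 'watched' holds.
(e) Not entailed — the wrench is the instrument, not what was repaired.

(a), (d)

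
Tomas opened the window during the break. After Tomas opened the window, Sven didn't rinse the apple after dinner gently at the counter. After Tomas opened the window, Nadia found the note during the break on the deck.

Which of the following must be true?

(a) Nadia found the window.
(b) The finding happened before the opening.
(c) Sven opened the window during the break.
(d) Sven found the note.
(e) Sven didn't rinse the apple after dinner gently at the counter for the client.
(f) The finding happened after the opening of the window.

(a) Not entailed — Nadia found the note, not the window; the window belongs to the opening event.
(b) Not entailed — the narrative places the opening before the finding, not after.
(c) Not entailed — the passage has Tomas opening the window, not Sven.
(d) Not entailed — the passage has Nadia finding the note, not Sven.
(e) Entailed — under negation, adding a further restriction is entailed: if no such rinsing event occurred, none occurred for the client either.
(f) Entailed — the narrative places the opening before the finding.

(e), (f)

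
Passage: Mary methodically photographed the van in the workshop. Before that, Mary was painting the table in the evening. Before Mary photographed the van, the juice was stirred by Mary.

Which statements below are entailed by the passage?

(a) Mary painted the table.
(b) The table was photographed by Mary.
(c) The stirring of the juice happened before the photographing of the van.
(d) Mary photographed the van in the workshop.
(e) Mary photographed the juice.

(a) Not entailed — 'was painting' is progressive on an accomplishment; it does not entail the completed 'painted'.
(b) Not entailed — Mary photographed the van, not the table; the table belongs to the painting event.
(c) Entailed — the narrative places the stirring before the photographing.
(d) Entailed — this follows by dropping conjuncts from the photographing event's description.
(e) Not entailed — Mary photographed the van, not the juice; the juice belongs to the stirring event.

(c), (d)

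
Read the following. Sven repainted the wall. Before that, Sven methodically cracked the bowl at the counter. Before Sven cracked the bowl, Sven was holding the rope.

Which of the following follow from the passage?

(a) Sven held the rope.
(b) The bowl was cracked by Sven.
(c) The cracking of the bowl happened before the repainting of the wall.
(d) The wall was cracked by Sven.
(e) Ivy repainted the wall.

(a) Entailed — 'hold' is an activity; 'was holding' entails that some holding happened, so 'held' holds.
(b) Entailed — this follows by dropping conjuncts from the cracking event's description.
(c) Entailed — the narrative places the cracking before the repainting.
(d) Not entailed — Sven cracked the bowl, not the wall; the wall belongs to the repainting event.
(e) Not entailed — the passage has Sven repainting the wall, not Ivy.

(a), (b), (c)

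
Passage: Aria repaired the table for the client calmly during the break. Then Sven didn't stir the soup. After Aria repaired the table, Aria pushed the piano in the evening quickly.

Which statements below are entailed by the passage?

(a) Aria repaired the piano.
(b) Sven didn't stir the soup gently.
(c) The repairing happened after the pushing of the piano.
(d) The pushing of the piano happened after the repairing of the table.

(b), (d)

(a) Not entailed — Aria repaired the table, not the piano; the piano belongs to the pushing event.
(b) Entailed — under negation, adding a further restriction is entailed: if no such stirring event occurred, none occurred gently either.
(c) Not entailed — the narrative places the repairing before the pushing, not after.
(d) Entailed — the narrative places the repairing before the pushing.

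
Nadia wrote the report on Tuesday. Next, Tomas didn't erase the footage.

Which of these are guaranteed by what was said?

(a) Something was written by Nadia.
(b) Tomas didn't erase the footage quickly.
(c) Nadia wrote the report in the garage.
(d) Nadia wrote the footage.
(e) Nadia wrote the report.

(a), (b), (e)

(a) Entailed — the original entails any weakening of itself; this just drops 'on Tuesday' and generalizes the patient.
(b) Entailed — under negation, adding a further restriction is entailed: if no such erasing event occurred, none occurred quickly either.
(c) Not entailed — 'in the garage' adds information not in the original event.
(d) Not entailed — Nadia wrote the report, not the footage; the footage belongs to the erasing event.
(e) Entailed — every conjunct here is already in the original writing event.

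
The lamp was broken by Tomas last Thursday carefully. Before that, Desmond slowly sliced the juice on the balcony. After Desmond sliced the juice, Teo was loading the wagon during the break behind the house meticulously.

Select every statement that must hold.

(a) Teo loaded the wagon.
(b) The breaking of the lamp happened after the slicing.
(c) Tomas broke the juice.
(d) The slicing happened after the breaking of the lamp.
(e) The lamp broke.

(a) Not entailed — 'was loading' is progressive on an accomplishment; it does not entail the completed 'loaded'.
(b) Entailed — the narrative places the slicing before the breaking.
(c) Not entailed — Tomas broke the lamp, not the juice; the juice belongs to the slicing event.
(d) Not entailed — the narrative places the slicing before the breaking, not after.
(e) Entailed — 'Tomas broke the lamp' is causative; it entails the inchoative 'the lamp broke'.

(b), (e)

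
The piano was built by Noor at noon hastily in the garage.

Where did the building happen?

'in the garage' marks the location of the building event.

in the garage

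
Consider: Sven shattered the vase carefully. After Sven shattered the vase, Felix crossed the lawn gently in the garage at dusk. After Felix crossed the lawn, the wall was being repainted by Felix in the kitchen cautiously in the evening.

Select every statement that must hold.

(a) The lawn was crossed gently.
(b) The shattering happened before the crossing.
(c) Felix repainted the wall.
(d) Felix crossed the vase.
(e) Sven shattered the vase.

(a) Entailed — dropping 'in the garage', 'at dusk' and generalizing the agent leaves a sub-description the original still satisfies.
(b) Entailed — the narrative places the shattering before the crossing.
(c) Not entailed — 'was repainting' is progressive on an accomplishment; it does not entail the completed 'repainted'.
(d) Not entailed — Felix crossed the lawn, not the vase; the vase belongs to the shattering event.
(e) Entailed — every conjunct here is already in the original shattering event.

(a), (b), (e)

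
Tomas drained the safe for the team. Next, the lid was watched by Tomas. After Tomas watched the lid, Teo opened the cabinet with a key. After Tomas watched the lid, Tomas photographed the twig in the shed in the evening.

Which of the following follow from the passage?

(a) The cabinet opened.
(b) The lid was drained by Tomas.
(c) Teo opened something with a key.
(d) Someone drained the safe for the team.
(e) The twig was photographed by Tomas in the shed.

(a) Entailed — 'Teo opened the cabinet' is causative; it entails the inchoative 'the cabinet opened'.
(b) Not entailed — Tomas drained the safe, not the lid; the lid belongs to the watching event.
(c) Entailed — generalizing the patient leaves a sub-description the original still satisfies.
(d) Entailed — generalizing the agent leaves a sub-description the original still satisfies.
(e) Entailed — the original entails any weakening of itself; this just drops 'in the evening'.

(a), (c), (d), (e)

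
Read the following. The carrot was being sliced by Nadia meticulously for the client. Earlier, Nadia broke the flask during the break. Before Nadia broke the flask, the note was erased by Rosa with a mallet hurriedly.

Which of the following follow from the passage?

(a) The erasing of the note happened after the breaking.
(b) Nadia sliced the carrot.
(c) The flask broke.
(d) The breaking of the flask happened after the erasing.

(a) Not entailed — the narrative places the erasing before the breaking, not after.
(b) Not entailed — 'was slicing' is progressive on an accomplishment; it does not entail the completed 'sliced'.
(c) Entailed — 'Nadia broke the flask' is causative; it entails the inchoative 'the flask broke'.
(d) Entailed — the narrative places the erasing before the breaking.

(c), (d)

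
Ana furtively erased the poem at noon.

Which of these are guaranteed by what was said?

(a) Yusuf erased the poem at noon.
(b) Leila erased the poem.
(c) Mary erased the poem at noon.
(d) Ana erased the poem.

(a) Not entailed — the passage has Ana erasing the poem, not Yusuf.
(b) Not entailed — the passage has Ana erasing the poem, not Leila.
(c) Not entailed — the passage has Ana erasing the poem, not Mary.
(d) Entailed — every conjunct here is already in the original erasing event.

(d)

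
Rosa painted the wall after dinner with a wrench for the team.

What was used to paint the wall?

'with a wrench' marks the instrument of the painting event.

a wrench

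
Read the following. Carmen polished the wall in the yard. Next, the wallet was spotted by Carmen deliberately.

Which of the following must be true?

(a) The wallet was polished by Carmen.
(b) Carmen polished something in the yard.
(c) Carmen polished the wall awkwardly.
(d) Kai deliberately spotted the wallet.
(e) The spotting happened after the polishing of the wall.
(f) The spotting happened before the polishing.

(b), (e)

(a) Not entailed — Carmen polished the wall, not the wallet; the wallet belongs to the spotting event.
(b) Entailed — every conjunct here is already in the original polishing event.
(c) Not entailed — 'awkwardly' adds information not in the original event.
(d) Not entailed — the passage has Carmen spotting the wallet, not Kai.
(e) Entailed — the narrative places the polishing before the spotting.
(f) Not entailed — the narrative places the polishing before the spotting, not after.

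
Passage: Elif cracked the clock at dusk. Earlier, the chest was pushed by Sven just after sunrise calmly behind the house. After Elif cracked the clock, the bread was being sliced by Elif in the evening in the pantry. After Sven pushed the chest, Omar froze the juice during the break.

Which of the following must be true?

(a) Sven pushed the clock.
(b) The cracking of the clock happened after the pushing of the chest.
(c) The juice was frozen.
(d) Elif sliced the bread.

(b), (c)

(a) Not entailed — Sven pushed the chest, not the clock; the clock belongs to the cracking event.
(b) Entailed — the narrative places the pushing before the cracking.
(c) Entailed — this follows by dropping conjuncts from the freezing event's description.
(d) Not entailed — 'was slicing' is progressive on an accomplishment; it does not entail the completed 'sliced'.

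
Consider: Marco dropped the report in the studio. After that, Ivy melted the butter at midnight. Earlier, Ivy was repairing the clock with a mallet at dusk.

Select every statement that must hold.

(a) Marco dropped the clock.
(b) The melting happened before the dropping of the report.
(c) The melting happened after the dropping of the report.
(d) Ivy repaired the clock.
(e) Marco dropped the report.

(c), (e)

(a) Not entailed — Marco dropped the report, not the clock; the clock belongs to the repairing event.
(b) Not entailed — the narrative places the dropping before the melting, not after.
(c) Entailed — the narrative places the dropping before the melting.
(d) Not entailed — 'was repairing' is progressive on an accomplishment; it does not entail the completed 'repaired'.
(e) Entailed — this follows by dropping conjuncts from the dropping event's description.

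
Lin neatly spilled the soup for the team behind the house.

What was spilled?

'the soup' marks the patient of the spilling event.

the soup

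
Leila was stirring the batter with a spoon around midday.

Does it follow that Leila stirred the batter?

'stir' is atelic; if Leila was stirring the batter, then Leila stirred the batter (for some time).

yes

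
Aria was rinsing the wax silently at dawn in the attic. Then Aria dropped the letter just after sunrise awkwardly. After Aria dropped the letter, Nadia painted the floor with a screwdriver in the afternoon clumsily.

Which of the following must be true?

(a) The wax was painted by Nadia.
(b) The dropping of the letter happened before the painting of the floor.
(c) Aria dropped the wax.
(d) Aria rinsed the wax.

(b), (d)

(a) Not entailed — Nadia painted the floor, not the wax; the wax belongs to the rinsing event.
(b) Entailed — the narrative places the dropping before the painting.
(c) Not entailed — Aria dropped the letter, not the wax; the wax belongs to the rinsing event.
(d) Entailed — 'rinse' is an activity; 'was rinsing' entails that some rinsing happened, so 'rinsed' holds.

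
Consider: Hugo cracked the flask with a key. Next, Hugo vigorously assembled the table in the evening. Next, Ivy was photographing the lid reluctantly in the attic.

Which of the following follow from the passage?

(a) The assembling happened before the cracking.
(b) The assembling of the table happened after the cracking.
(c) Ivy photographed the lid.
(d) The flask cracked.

(a) Not entailed — the narrative places the cracking before the assembling, not after.
(b) Entailed — the narrative places the cracking before the assembling.
(c) Not entailed — 'was photographing' is progressive on an accomplishment; it does not entail the completed 'photographed'.
(d) Entailed — 'Hugo cracked the flask' is causative; it entails the inchoative 'the flask cracked'.

(b), (d)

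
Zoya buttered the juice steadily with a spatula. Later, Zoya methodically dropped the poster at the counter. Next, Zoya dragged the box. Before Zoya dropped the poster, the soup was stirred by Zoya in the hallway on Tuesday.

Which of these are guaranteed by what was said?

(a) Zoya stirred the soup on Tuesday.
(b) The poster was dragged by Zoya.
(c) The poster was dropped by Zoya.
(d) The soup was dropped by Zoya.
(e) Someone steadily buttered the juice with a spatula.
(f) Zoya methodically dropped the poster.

(a) Entailed — the original entails any weakening of itself; this just drops 'in the hallway'.
(b) Not entailed — Zoya dragged the box, not the poster; the poster belongs to the dropping event.
(c) Entailed — dropping 'methodically', 'at the counter' leaves a sub-description the original still satisfies.
(d) Not entailed — Zoya dropped the poster, not the soup; the soup belongs to the stirring event.
(e) Entailed — this follows by dropping conjuncts from the buttering event's description.
(f) Entailed — the original entails any weakening of itself; this just drops 'at the counter'.

(a), (c), (e), (f)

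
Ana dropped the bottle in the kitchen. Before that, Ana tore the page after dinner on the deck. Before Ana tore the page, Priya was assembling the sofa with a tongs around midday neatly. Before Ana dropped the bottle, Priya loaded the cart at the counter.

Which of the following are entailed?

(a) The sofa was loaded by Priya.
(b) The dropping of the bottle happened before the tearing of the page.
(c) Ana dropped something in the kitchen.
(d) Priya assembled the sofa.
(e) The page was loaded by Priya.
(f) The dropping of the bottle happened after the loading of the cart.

(a) Not entailed — Priya loaded the cart, not the sofa; the sofa belongs to the assembling event.
(b) Not entailed — the narrative places the tearing before the dropping, not after.
(c) Entailed — every conjunct here is already in the original dropping event.
(d) Not entailed — 'was assembling' is progressive on an accomplishment; it does not entail the completed 'assembled'.
(e) Not entailed — Priya loaded the cart, not the page; the page belongs to the tearing event.
(f) Entailed — the narrative places the loading before the dropping.

(c), (f)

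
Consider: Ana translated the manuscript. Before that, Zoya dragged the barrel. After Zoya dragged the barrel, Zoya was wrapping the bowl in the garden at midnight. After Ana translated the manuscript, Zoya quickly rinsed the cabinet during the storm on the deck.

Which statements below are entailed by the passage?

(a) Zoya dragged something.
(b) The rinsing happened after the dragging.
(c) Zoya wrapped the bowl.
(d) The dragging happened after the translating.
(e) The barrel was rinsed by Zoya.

(a) Entailed — every conjunct here is already in the original dragging event.
(b) Entailed — the narrative places the dragging before the rinsing.
(c) Not entailed — 'was wrapping' is progressive on an accomplishment; it does not entail the completed 'wrapped'.
(d) Not entailed — the narrative places the dragging before the translating, not after.
(e) Not entailed — Zoya rinsed the cabinet, not the barrel; the barrel belongs to the dragging event.

(a), (b)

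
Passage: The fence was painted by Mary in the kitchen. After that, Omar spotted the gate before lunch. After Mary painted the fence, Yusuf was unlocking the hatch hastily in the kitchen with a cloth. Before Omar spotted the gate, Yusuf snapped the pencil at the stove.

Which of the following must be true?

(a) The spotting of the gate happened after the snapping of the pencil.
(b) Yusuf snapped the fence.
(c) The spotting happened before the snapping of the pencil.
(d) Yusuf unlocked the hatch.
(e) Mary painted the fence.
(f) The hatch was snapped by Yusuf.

(a), (e)

(a) Entailed — the narrative places the snapping before the spotting.
(b) Not entailed — Yusuf snapped the pencil, not the fence; the fence belongs to the painting event.
(c) Not entailed — the narrative places the snapping before the spotting, not after.
(d) Not entailed — 'was unlocking' is progressive on an accomplishment; it does not entail the completed 'unlocked'.
(e) Entailed — the original entails any weakening of itself; this just drops 'in the kitchen'.
(f) Not entailed — Yusuf snapped the pencil, not the hatch; the hatch belongs to the unlocking event.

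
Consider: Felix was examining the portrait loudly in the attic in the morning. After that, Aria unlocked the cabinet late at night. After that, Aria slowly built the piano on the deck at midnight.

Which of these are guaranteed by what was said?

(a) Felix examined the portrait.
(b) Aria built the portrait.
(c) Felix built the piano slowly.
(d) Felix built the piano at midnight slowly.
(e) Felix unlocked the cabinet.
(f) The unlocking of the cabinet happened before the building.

(a) Entailed — 'examine' is an activity; 'was examining' entails that some examining happened, so 'examined' holds.
(b) Not entailed — Aria built the piano, not the portrait; the portrait belongs to the examining event.
(c) Not entailed — the passage has Aria building the piano, not Felix.
(d) Not entailed — the passage has Aria building the piano, not Felix.
(e) Not entailed — the passage has Aria unlocking the cabinet, not Felix.
(f) Entailed — the narrative places the unlocking before the building.

(a), (f)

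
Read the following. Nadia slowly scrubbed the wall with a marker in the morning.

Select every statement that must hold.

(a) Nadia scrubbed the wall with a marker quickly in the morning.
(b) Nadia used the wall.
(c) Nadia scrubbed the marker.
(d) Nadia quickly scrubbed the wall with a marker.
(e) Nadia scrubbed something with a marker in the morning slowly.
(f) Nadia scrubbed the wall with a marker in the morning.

(a) Not entailed — 'quickly' adds a manner not in (and inconsistent with) the original.
(b) Not entailed — the wall is the patient, not an instrument — Nadia used a marker.
(c) Not entailed — the marker is the instrument, not what was scrubbed.
(d) Not entailed — 'quickly' adds a manner not in (and inconsistent with) the original.
(e) Entailed — every conjunct here is already in the original scrubbing event.
(f) Entailed — dropping 'slowly' leaves a sub-description the original still satisfies.

(e), (f)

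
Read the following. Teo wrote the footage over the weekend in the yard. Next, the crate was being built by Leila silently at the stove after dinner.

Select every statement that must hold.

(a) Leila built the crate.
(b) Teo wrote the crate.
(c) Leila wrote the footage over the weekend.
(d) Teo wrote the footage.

(d)

(a) Not entailed — 'was building' is progressive on an accomplishment; it does not entail the completed 'built'.
(b) Not entailed — Teo wrote the footage, not the crate; the crate belongs to the building event.
(c) Not entailed — the passage has Teo writing the footage, not Leila.
(d) Entailed — this follows by dropping conjuncts from the writing event's description.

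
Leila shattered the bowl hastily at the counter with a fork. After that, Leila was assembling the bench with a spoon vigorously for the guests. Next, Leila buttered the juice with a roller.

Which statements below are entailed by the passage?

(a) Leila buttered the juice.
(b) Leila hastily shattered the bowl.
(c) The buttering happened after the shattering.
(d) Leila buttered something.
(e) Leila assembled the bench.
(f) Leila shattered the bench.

(a) Entailed — the original entails any weakening of itself; this just drops 'with a roller'.
(b) Entailed — this follows by dropping conjuncts from the shattering event's description.
(c) Entailed — the narrative places the shattering before the buttering.
(d) Entailed — dropping 'with a roller' and generalizing the patient leaves a sub-description the original still satisfies.
(e) Not entailed — 'was assembling' is progressive on an accomplishment; it does not entail the completed 'assembled'.
(f) Not entailed — Leila shattered the bowl, not the bench; the bench belongs to the assembling event.

(a), (b), (c), (d)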